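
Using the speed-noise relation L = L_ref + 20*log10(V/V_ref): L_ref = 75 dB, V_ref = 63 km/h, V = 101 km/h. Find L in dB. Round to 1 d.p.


V/V_ref = 101 / 63 = 1.603175
log10(1.603175) = 0.204981
20 * 0.204981 = 4.0996
L = 75 + 4.0996 = 79.1 dB

79.1


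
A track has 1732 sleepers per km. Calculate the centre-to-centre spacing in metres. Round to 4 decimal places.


Spacing = 1000 m / number of sleepers
Spacing = 1000 / 1732
Spacing = 0.5774 m

0.5774


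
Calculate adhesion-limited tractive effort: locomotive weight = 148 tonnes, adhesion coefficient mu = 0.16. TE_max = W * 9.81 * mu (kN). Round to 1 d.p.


TE_max = W * g * mu
TE_max = 148 * 9.81 * 0.16
TE_max = 1451.88 * 0.16
TE_max = 232.3 kN

232.3


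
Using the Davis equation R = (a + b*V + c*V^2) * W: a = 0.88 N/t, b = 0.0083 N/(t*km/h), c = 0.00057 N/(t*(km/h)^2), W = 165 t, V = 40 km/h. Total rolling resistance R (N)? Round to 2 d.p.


b*V = 0.0083 * 40 = 0.332
c*V^2 = 0.00057 * 1600 = 0.912
R_per_t = 0.88 + 0.332 + 0.912 = 2.124 N/t
R_total = 2.124 * 165 = 350.46 N

350.46


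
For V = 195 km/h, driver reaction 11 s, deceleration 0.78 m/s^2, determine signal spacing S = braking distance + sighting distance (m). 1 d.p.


V = 195 / 3.6 = 54.1667 m/s
Braking distance = 54.1667^2 / (2*0.78) = 1880.787 m
Sighting distance = 54.1667 * 11 = 595.8333 m
S = 1880.787 + 595.8333 = 2476.6 m

2476.6


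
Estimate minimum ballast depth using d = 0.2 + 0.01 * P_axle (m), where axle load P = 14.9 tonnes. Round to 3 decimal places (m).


d = 0.2 + 0.01 * 14.9
d = 0.2 + 0.149
d = 0.349 m

0.349


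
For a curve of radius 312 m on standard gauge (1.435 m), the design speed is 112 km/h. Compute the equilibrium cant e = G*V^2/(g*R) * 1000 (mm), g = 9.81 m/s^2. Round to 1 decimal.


Convert speed: V = 112 / 3.6 = 31.1111 m/s
Apply formula: e = 1.435 * 31.1111^2 / (9.81 * 312)
e = 1.435 * 967.9012 / 3060.72
e = 0.453795 m = 453.8 mm

453.8


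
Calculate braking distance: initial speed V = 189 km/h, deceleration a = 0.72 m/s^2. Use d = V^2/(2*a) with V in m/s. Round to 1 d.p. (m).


Convert speed: V = 189 / 3.6 = 52.5 m/s
V^2 = 2756.25
d = 2756.25 / (2 * 0.72)
d = 2756.25 / 1.44
d = 1914.1 m

1914.1


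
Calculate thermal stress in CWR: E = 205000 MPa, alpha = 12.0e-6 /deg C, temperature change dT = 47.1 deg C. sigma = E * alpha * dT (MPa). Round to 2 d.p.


sigma = E * alpha * dT
sigma = 205000 * 12.0e-6 * 47.1
sigma = 2.46 * 47.1
sigma = 115.87 MPa

115.87


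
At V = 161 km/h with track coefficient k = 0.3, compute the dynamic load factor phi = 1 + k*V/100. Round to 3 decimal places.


phi = 1 + k * V / 100
phi = 1 + 0.3 * 161 / 100
phi = 1 + 0.483
phi = 1.483

1.483


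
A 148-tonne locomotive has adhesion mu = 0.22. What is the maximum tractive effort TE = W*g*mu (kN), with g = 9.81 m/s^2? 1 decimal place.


TE_max = W * g * mu
TE_max = 148 * 9.81 * 0.22
TE_max = 1451.88 * 0.22
TE_max = 319.4 kN

319.4


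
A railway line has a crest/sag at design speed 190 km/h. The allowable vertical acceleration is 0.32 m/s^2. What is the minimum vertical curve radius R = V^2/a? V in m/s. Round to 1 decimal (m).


Convert speed: V = 190 / 3.6 = 52.7778 m/s
V^2 = 2785.4938 m^2/s^2
R_v = 2785.4938 / 0.32
R_v = 8704.7 m

8704.7


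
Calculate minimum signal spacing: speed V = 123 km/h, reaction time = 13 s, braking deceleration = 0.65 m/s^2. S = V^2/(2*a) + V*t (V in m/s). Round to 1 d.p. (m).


V = 123 / 3.6 = 34.1667 m/s
Braking distance = 34.1667^2 / (2*0.65) = 897.9701 m
Sighting distance = 34.1667 * 13 = 444.1667 m
S = 897.9701 + 444.1667 = 1342.1 m

1342.1


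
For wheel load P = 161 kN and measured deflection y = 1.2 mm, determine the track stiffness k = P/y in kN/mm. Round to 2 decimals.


Track stiffness k = P / y
k = 161 / 1.2
k = 134.17 kN/mm

134.17


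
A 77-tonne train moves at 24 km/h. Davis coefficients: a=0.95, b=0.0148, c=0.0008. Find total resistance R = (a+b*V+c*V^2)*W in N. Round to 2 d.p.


b*V = 0.0148 * 24 = 0.3552
c*V^2 = 0.0008 * 576 = 0.4608
R_per_t = 0.95 + 0.3552 + 0.4608 = 1.766 N/t
R_total = 1.766 * 77 = 135.98 N

135.98


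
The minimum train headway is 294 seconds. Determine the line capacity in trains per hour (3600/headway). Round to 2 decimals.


Capacity = 3600 / headway
Capacity = 3600 / 294
Capacity = 12.24 trains/hour

12.24


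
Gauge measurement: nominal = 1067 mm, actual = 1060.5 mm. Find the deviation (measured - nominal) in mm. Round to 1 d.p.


Deviation = measured - nominal
Deviation = 1060.5 - 1067
Deviation = -6.5 mm

-6.5


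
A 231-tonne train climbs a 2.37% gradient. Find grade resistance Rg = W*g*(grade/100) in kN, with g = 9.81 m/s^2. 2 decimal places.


Rg = W * 9.81 * grade / 100
Rg = 231 * 9.81 * 2.37 / 100
Rg = 2266.11 * 0.0237
Rg = 53.71 kN

53.71


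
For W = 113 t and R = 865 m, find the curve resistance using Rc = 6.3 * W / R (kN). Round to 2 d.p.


Rc = 6.3 * W / R
Rc = 6.3 * 113 / 865
Rc = 711.9 / 865
Rc = 0.82 kN

0.82


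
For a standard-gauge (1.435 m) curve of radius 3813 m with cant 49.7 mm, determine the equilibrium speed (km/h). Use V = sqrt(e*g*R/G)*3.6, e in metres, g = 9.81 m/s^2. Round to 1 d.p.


Convert cant: e = 49.7 mm = 0.0497 m
V_ms = sqrt(0.0497 * 9.81 * 3813 / 1.435)
V_ms = sqrt(1295.5086) = 35.9932 m/s
V = 35.9932 * 3.6 = 129.6 km/h

129.6


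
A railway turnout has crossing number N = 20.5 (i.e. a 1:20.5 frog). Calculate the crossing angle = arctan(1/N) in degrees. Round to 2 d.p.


1/N = 1/20.5 = 0.04878
angle = arctan(0.04878) = 0.048742 rad
angle = 0.048742 * 180/pi = 2.79 degrees

2.79


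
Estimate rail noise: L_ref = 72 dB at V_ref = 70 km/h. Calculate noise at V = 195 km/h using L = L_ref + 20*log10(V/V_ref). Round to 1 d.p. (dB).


V/V_ref = 195 / 70 = 2.785714
log10(2.785714) = 0.444937
20 * 0.444937 = 8.8987
L = 72 + 8.8987 = 80.9 dB

80.9


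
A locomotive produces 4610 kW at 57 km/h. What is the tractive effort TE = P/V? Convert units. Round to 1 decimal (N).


Convert: P = 4610 kW = 4610000 W
V = 57 / 3.6 = 15.8333 m/s
TE = 4610000 / 15.8333
TE = 291157.9 N

291157.9


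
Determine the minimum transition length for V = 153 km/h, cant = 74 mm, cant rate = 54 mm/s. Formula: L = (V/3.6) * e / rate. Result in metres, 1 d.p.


Convert speed: V = 153 / 3.6 = 42.5 m/s
L = 42.5 * 74 / 54
L = 3145.0 / 54
L = 58.2 m

58.2


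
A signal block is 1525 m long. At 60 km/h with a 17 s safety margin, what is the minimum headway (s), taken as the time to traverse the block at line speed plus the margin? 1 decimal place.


V = 60 / 3.6 = 16.6667 m/s
Block traversal time = 1525 / 16.6667 = 91.5 s
Headway = 91.5 + 17
Headway = 108.5 s

108.5


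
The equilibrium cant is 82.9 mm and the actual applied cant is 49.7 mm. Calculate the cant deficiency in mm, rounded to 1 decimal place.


Cant deficiency = equilibrium cant - actual cant
CD = 82.9 - 49.7
CD = 33.2 mm

33.2


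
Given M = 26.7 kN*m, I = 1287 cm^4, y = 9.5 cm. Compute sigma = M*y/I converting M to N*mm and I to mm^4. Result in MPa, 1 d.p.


Convert units:
M = 26.7 kN*m = 26700000 N*mm
y = 9.5 cm = 95 mm
I = 1287 cm^4 = 12870000 mm^4
sigma = 26700000 * 95 / 12870000
sigma = 197.1 MPa

197.1


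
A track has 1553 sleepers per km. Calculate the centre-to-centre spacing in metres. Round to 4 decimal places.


Spacing = 1000 m / number of sleepers
Spacing = 1000 / 1553
Spacing = 0.6439 m

0.6439


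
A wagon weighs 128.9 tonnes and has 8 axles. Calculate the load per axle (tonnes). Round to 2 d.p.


Load per axle = total weight / number of axles
Load = 128.9 / 8
Load = 16.11 tonnes

16.11


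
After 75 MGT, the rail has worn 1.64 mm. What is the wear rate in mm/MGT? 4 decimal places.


Wear rate = total wear / cumulative tonnage
Rate = 1.64 / 75
Rate = 0.0219 mm/MGT

0.0219


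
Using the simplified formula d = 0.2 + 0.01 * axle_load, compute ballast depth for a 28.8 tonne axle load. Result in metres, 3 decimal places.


d = 0.2 + 0.01 * 28.8
d = 0.2 + 0.288
d = 0.488 m

0.488


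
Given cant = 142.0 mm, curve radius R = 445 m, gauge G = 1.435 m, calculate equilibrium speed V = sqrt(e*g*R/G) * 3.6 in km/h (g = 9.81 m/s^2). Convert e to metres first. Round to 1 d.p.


Convert cant: e = 142.0 mm = 0.1420 m
V_ms = sqrt(0.1420 * 9.81 * 445 / 1.435)
V_ms = sqrt(431.981812) = 20.7842 m/s
V = 20.7842 * 3.6 = 74.8 km/h

74.8


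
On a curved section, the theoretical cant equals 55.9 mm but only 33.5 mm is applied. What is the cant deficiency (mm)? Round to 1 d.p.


Cant deficiency = equilibrium cant - actual cant
CD = 55.9 - 33.5
CD = 22.4 mm

22.4


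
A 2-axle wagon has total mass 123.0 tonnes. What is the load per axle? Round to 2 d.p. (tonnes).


Load per axle = total weight / number of axles
Load = 123.0 / 2
Load = 61.50 tonnes

61.50


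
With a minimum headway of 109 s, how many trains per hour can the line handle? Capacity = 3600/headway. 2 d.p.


Capacity = 3600 / headway
Capacity = 3600 / 109
Capacity = 33.03 trains/hour

33.03


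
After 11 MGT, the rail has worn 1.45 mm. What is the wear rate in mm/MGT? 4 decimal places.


Wear rate = total wear / cumulative tonnage
Rate = 1.45 / 11
Rate = 0.1318 mm/MGT

0.1318


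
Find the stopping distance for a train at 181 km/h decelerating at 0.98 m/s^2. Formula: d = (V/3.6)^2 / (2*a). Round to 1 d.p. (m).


Convert speed: V = 181 / 3.6 = 50.2778 m/s
V^2 = 2527.8549
d = 2527.8549 / (2 * 0.98)
d = 2527.8549 / 1.96
d = 1289.7 m

1289.7


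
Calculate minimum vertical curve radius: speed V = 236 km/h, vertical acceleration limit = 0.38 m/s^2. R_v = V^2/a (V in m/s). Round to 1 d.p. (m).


Convert speed: V = 236 / 3.6 = 65.5556 m/s
V^2 = 4297.5309 m^2/s^2
R_v = 4297.5309 / 0.38
R_v = 11309.3 m

11309.3


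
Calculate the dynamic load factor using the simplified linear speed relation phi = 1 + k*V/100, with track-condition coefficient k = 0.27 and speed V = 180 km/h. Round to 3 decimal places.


phi = 1 + k * V / 100
phi = 1 + 0.27 * 180 / 100
phi = 1 + 0.486
phi = 1.486

1.486


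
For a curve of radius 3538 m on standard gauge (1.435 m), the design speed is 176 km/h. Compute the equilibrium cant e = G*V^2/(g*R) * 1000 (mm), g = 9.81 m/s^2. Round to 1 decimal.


Convert speed: V = 176 / 3.6 = 48.8889 m/s
Apply formula: e = 1.435 * 48.8889^2 / (9.81 * 3538)
e = 1.435 * 2390.1235 / 34707.78
e = 0.09882 m = 98.8 mm

98.8


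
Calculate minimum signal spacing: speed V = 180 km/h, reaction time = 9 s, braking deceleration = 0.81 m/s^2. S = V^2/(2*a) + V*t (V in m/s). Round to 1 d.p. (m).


V = 180 / 3.6 = 50.0 m/s
Braking distance = 50.0^2 / (2*0.81) = 1543.2099 m
Sighting distance = 50.0 * 9 = 450.0 m
S = 1543.2099 + 450.0 = 1993.2 m

1993.2


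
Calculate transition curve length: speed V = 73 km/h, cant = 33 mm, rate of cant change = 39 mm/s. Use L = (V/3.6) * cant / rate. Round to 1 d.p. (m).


Convert speed: V = 73 / 3.6 = 20.2778 m/s
L = 20.2778 * 33 / 39
L = 669.1667 / 39
L = 17.2 m

17.2


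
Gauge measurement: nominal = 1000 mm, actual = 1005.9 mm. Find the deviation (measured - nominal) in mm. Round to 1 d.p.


Deviation = measured - nominal
Deviation = 1005.9 - 1000
Deviation = 5.9 mm

5.9


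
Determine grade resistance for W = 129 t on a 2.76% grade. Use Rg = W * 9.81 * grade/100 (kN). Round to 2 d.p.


Rg = W * 9.81 * grade / 100
Rg = 129 * 9.81 * 2.76 / 100
Rg = 1265.49 * 0.0276
Rg = 34.93 kN

34.93


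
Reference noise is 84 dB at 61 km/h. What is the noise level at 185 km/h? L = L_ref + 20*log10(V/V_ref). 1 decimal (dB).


V/V_ref = 185 / 61 = 3.032787
log10(3.032787) = 0.481842
20 * 0.481842 = 9.6368
L = 84 + 9.6368 = 93.6 dB

93.6


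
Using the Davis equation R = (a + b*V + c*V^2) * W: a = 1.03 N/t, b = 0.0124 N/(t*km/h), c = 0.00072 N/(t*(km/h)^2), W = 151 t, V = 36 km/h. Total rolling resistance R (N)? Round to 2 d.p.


b*V = 0.0124 * 36 = 0.4464
c*V^2 = 0.00072 * 1296 = 0.93312
R_per_t = 1.03 + 0.4464 + 0.93312 = 2.40952 N/t
R_total = 2.40952 * 151 = 363.84 N

363.84


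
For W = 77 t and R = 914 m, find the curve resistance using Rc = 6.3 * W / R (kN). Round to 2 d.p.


Rc = 6.3 * W / R
Rc = 6.3 * 77 / 914
Rc = 485.1 / 914
Rc = 0.53 kN

0.53


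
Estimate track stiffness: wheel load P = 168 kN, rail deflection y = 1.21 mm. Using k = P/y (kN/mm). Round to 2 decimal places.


Track stiffness k = P / y
k = 168 / 1.21
k = 138.84 kN/mm

138.84


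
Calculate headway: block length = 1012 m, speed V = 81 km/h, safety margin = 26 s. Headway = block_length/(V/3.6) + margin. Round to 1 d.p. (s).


V = 81 / 3.6 = 22.5 m/s
Block traversal time = 1012 / 22.5 = 44.9778 s
Headway = 44.9778 + 26
Headway = 71.0 s

71.0


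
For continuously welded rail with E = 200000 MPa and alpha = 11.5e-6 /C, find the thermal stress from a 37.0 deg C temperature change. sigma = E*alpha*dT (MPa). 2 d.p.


sigma = E * alpha * dT
sigma = 200000 * 11.5e-6 * 37.0
sigma = 2.3 * 37.0
sigma = 85.10 MPa

85.10


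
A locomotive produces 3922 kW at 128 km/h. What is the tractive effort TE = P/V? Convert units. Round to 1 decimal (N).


Convert: P = 3922 kW = 3922000 W
V = 128 / 3.6 = 35.5556 m/s
TE = 3922000 / 35.5556
TE = 110306.3 N

110306.3


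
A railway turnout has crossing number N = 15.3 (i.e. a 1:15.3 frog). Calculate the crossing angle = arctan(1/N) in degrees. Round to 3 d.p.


1/N = 1/15.3 = 0.065359
angle = arctan(0.065359) = 0.065267 rad
angle = 0.065267 * 180/pi = 3.740 degrees

3.740


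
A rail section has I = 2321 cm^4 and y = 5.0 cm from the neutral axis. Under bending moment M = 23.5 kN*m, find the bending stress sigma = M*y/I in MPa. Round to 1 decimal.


Convert units:
M = 23.5 kN*m = 23500000 N*mm
y = 5.0 cm = 50 mm
I = 2321 cm^4 = 23210000 mm^4
sigma = 23500000 * 50 / 23210000
sigma = 50.6 MPa

50.6


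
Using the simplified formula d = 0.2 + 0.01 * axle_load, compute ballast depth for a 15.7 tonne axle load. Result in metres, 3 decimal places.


d = 0.2 + 0.01 * 15.7
d = 0.2 + 0.157
d = 0.357 m

0.357


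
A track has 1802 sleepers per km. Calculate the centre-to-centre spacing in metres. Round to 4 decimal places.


Spacing = 1000 m / number of sleepers
Spacing = 1000 / 1802
Spacing = 0.5549 m

0.5549


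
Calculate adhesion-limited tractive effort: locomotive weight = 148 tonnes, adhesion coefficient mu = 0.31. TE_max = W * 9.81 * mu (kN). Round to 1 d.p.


TE_max = W * g * mu
TE_max = 148 * 9.81 * 0.31
TE_max = 1451.88 * 0.31
TE_max = 450.1 kN

450.1


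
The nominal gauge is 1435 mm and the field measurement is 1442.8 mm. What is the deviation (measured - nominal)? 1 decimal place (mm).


Deviation = measured - nominal
Deviation = 1442.8 - 1435
Deviation = 7.8 mm

7.8


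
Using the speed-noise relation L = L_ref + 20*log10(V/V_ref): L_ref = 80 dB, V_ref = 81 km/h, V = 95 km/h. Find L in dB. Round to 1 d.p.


V/V_ref = 95 / 81 = 1.17284
log10(1.17284) = 0.069239
20 * 0.069239 = 1.3848
L = 80 + 1.3848 = 81.4 dB

81.4


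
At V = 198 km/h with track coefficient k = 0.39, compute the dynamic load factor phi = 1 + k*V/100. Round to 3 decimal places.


phi = 1 + k * V / 100
phi = 1 + 0.39 * 198 / 100
phi = 1 + 0.7722
phi = 1.772

1.772


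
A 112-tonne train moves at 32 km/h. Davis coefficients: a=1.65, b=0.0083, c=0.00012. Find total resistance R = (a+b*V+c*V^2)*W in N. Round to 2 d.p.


b*V = 0.0083 * 32 = 0.2656
c*V^2 = 0.00012 * 1024 = 0.12288
R_per_t = 1.65 + 0.2656 + 0.12288 = 2.03848 N/t
R_total = 2.03848 * 112 = 228.31 N

228.31


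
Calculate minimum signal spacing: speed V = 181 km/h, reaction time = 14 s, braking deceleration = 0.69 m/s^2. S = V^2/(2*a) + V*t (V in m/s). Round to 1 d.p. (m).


V = 181 / 3.6 = 50.2778 m/s
Braking distance = 50.2778^2 / (2*0.69) = 1831.7789 m
Sighting distance = 50.2778 * 14 = 703.8889 m
S = 1831.7789 + 703.8889 = 2535.7 m

2535.7


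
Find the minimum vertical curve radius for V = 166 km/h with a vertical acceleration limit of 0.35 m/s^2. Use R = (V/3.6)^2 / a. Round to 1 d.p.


Convert speed: V = 166 / 3.6 = 46.1111 m/s
V^2 = 2126.2346 m^2/s^2
R_v = 2126.2346 / 0.35
R_v = 6075.0 m

6075.0


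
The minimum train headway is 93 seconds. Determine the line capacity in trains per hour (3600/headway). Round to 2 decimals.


Capacity = 3600 / headway
Capacity = 3600 / 93
Capacity = 38.71 trains/hour

38.71


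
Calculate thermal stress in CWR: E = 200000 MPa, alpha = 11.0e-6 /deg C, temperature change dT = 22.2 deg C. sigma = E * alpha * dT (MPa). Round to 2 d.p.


sigma = E * alpha * dT
sigma = 200000 * 11.0e-6 * 22.2
sigma = 2.2 * 22.2
sigma = 48.84 MPa

48.84


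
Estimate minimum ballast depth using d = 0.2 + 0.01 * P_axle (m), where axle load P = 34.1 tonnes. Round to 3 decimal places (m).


d = 0.2 + 0.01 * 34.1
d = 0.2 + 0.341
d = 0.541 m

0.541


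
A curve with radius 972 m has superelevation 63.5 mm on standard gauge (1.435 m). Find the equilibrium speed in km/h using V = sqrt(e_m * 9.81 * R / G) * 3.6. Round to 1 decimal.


Convert cant: e = 63.5 mm = 0.0635 m
V_ms = sqrt(0.0635 * 9.81 * 972 / 1.435)
V_ms = sqrt(421.946216) = 20.5413 m/s
V = 20.5413 * 3.6 = 73.9 km/h

73.9


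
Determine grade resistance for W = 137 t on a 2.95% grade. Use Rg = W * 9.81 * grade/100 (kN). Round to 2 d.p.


Rg = W * 9.81 * grade / 100
Rg = 137 * 9.81 * 2.95 / 100
Rg = 1343.97 * 0.0295
Rg = 39.65 kN

39.65


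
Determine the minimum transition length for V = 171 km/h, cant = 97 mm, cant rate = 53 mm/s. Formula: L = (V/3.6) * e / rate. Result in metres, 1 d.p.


Convert speed: V = 171 / 3.6 = 47.5 m/s
L = 47.5 * 97 / 53
L = 4607.5 / 53
L = 86.9 m

86.9


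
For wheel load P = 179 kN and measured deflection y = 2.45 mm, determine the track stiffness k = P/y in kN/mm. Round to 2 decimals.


Track stiffness k = P / y
k = 179 / 2.45
k = 73.06 kN/mm

73.06


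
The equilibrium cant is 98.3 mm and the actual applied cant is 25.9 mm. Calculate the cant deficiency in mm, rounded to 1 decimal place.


Cant deficiency = equilibrium cant - actual cant
CD = 98.3 - 25.9
CD = 72.4 mm

72.4


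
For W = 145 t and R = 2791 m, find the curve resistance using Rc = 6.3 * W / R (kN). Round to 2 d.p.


Rc = 6.3 * W / R
Rc = 6.3 * 145 / 2791
Rc = 913.5 / 2791
Rc = 0.33 kN

0.33


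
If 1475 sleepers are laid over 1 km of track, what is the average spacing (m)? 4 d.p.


Spacing = 1000 m / number of sleepers
Spacing = 1000 / 1475
Spacing = 0.6780 m

0.6780


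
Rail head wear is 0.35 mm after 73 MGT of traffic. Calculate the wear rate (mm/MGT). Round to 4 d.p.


Wear rate = total wear / cumulative tonnage
Rate = 0.35 / 73
Rate = 0.0048 mm/MGT

0.0048


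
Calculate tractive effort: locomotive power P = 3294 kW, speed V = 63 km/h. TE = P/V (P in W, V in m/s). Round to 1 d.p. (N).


Convert: P = 3294 kW = 3294000 W
V = 63 / 3.6 = 17.5 m/s
TE = 3294000 / 17.5
TE = 188228.6 N

188228.6


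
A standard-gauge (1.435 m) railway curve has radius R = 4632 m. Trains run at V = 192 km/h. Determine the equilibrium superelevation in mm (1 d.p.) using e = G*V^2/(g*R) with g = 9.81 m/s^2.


Convert speed: V = 192 / 3.6 = 53.3333 m/s
Apply formula: e = 1.435 * 53.3333^2 / (9.81 * 4632)
e = 1.435 * 2844.4444 / 45439.92
e = 0.089828 m = 89.8 mm

89.8


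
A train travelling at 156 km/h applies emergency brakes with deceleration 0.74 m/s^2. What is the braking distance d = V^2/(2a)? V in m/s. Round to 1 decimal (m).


Convert speed: V = 156 / 3.6 = 43.3333 m/s
V^2 = 1877.7778
d = 1877.7778 / (2 * 0.74)
d = 1877.7778 / 1.48
d = 1268.8 m

1268.8


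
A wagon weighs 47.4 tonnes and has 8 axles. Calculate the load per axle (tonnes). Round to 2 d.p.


Load per axle = total weight / number of axles
Load = 47.4 / 8
Load = 5.93 tonnes

5.93


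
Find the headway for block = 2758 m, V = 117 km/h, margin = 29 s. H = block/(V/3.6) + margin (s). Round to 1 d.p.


V = 117 / 3.6 = 32.5 m/s
Block traversal time = 2758 / 32.5 = 84.8615 s
Headway = 84.8615 + 29
Headway = 113.9 s

113.9


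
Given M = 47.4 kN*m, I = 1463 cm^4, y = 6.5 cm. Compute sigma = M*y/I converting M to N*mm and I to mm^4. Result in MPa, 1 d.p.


Convert units:
M = 47.4 kN*m = 47400000 N*mm
y = 6.5 cm = 65 mm
I = 1463 cm^4 = 14630000 mm^4
sigma = 47400000 * 65 / 14630000
sigma = 210.6 MPa

210.6


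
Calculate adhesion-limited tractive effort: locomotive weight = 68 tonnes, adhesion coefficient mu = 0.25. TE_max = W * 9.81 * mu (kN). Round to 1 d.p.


TE_max = W * g * mu
TE_max = 68 * 9.81 * 0.25
TE_max = 667.08 * 0.25
TE_max = 166.8 kN

166.8


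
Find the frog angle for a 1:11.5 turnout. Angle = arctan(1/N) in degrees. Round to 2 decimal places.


1/N = 1/11.5 = 0.086957
angle = arctan(0.086957) = 0.086738 rad
angle = 0.086738 * 180/pi = 4.97 degrees

4.97


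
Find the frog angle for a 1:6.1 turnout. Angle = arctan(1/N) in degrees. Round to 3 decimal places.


1/N = 1/6.1 = 0.163934
angle = arctan(0.163934) = 0.162489 rad
angle = 0.162489 * 180/pi = 9.310 degrees

9.310


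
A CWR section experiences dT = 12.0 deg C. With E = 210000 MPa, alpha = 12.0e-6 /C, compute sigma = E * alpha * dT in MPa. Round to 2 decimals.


sigma = E * alpha * dT
sigma = 210000 * 12.0e-6 * 12.0
sigma = 2.52 * 12.0
sigma = 30.24 MPa

30.24


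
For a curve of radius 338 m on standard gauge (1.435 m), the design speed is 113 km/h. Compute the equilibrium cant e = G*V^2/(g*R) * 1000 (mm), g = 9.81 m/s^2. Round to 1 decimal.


Convert speed: V = 113 / 3.6 = 31.3889 m/s
Apply formula: e = 1.435 * 31.3889^2 / (9.81 * 338)
e = 1.435 * 985.2623 / 3315.78
e = 0.426401 m = 426.4 mm

426.4


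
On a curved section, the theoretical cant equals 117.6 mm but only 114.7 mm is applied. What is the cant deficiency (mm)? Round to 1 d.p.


Cant deficiency = equilibrium cant - actual cant
CD = 117.6 - 114.7
CD = 2.9 mm

2.9


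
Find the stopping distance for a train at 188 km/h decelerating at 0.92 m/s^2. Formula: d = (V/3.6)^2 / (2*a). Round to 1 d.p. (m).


Convert speed: V = 188 / 3.6 = 52.2222 m/s
V^2 = 2727.1605
d = 2727.1605 / (2 * 0.92)
d = 2727.1605 / 1.84
d = 1482.2 m

1482.2


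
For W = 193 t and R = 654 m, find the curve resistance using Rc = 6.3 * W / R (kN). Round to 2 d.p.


Rc = 6.3 * W / R
Rc = 6.3 * 193 / 654
Rc = 1215.9 / 654
Rc = 1.86 kN

1.86


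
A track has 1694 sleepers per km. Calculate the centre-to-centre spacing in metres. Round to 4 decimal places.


Spacing = 1000 m / number of sleepers
Spacing = 1000 / 1694
Spacing = 0.5903 m

0.5903


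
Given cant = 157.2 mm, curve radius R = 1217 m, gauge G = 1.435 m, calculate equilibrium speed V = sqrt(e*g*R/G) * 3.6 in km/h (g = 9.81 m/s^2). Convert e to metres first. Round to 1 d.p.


Convert cant: e = 157.2 mm = 0.1572 m
V_ms = sqrt(0.1572 * 9.81 * 1217 / 1.435)
V_ms = sqrt(1307.856895) = 36.1643 m/s
V = 36.1643 * 3.6 = 130.2 km/h

130.2


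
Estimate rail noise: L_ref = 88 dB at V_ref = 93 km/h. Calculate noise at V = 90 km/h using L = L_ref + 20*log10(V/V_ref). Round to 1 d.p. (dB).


V/V_ref = 90 / 93 = 0.967742
log10(0.967742) = -0.01424
20 * -0.01424 = -0.2848
L = 88 + -0.2848 = 87.7 dB

87.7


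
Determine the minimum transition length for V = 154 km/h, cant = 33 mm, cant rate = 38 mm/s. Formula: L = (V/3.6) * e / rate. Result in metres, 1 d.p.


Convert speed: V = 154 / 3.6 = 42.7778 m/s
L = 42.7778 * 33 / 38
L = 1411.6667 / 38
L = 37.1 m

37.1


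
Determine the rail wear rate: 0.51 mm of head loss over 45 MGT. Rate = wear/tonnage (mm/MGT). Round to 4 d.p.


Wear rate = total wear / cumulative tonnage
Rate = 0.51 / 45
Rate = 0.0113 mm/MGT

0.0113


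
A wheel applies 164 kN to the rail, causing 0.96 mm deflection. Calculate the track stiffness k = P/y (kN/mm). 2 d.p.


Track stiffness k = P / y
k = 164 / 0.96
k = 170.83 kN/mm

170.83


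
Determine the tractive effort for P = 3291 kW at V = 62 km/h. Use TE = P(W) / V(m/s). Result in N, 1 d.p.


Convert: P = 3291 kW = 3291000 W
V = 62 / 3.6 = 17.2222 m/s
TE = 3291000 / 17.2222
TE = 191090.3 N

191090.3


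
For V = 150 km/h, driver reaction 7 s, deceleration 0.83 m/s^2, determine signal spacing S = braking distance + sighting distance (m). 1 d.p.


V = 150 / 3.6 = 41.6667 m/s
Braking distance = 41.6667^2 / (2*0.83) = 1045.8501 m
Sighting distance = 41.6667 * 7 = 291.6667 m
S = 1045.8501 + 291.6667 = 1337.5 m

1337.5


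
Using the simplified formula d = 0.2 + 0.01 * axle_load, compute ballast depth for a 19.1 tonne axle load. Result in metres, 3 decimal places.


d = 0.2 + 0.01 * 19.1
d = 0.2 + 0.191
d = 0.391 m

0.391


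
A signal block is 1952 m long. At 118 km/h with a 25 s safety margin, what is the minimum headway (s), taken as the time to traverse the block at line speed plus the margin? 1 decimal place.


V = 118 / 3.6 = 32.7778 m/s
Block traversal time = 1952 / 32.7778 = 59.5525 s
Headway = 59.5525 + 25
Headway = 84.6 s

84.6


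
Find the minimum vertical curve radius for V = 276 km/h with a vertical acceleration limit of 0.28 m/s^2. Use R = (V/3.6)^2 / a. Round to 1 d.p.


Convert speed: V = 276 / 3.6 = 76.6667 m/s
V^2 = 5877.7778 m^2/s^2
R_v = 5877.7778 / 0.28
R_v = 20992.1 m

20992.1


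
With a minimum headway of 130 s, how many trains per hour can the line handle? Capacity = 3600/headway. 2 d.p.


Capacity = 3600 / headway
Capacity = 3600 / 130
Capacity = 27.69 trains/hour

27.69


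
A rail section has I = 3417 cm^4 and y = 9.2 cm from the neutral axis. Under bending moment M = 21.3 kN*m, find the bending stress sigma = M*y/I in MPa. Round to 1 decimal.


Convert units:
M = 21.3 kN*m = 21300000 N*mm
y = 9.2 cm = 92 mm
I = 3417 cm^4 = 34170000 mm^4
sigma = 21300000 * 92 / 34170000
sigma = 57.3 MPa

57.3


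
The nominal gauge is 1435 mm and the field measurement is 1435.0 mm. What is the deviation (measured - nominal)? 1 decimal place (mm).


Deviation = measured - nominal
Deviation = 1435.0 - 1435
Deviation = 0.0 mm

0.0


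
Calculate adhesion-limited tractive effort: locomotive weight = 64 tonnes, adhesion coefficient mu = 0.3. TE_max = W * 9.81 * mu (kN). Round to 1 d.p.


TE_max = W * g * mu
TE_max = 64 * 9.81 * 0.3
TE_max = 627.84 * 0.3
TE_max = 188.4 kN

188.4


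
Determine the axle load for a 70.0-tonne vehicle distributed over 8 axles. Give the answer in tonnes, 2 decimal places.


Load per axle = total weight / number of axles
Load = 70.0 / 8
Load = 8.75 tonnes

8.75


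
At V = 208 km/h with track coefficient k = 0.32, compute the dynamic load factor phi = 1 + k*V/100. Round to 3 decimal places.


phi = 1 + k * V / 100
phi = 1 + 0.32 * 208 / 100
phi = 1 + 0.6656
phi = 1.666

1.666


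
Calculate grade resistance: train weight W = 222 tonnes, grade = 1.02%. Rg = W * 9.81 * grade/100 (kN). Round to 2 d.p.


Rg = W * 9.81 * grade / 100
Rg = 222 * 9.81 * 1.02 / 100
Rg = 2177.82 * 0.0102
Rg = 22.21 kN

22.21


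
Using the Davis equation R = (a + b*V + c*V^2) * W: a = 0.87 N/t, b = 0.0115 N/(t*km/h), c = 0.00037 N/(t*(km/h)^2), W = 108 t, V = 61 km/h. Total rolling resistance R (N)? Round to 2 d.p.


b*V = 0.0115 * 61 = 0.7015
c*V^2 = 0.00037 * 3721 = 1.37677
R_per_t = 0.87 + 0.7015 + 1.37677 = 2.94827 N/t
R_total = 2.94827 * 108 = 318.41 N

318.41


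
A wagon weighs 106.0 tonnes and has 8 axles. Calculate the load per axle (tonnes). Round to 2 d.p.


Load per axle = total weight / number of axles
Load = 106.0 / 8
Load = 13.25 tonnes

13.25


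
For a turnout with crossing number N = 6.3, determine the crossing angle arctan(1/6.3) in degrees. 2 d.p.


1/N = 1/6.3 = 0.15873
angle = arctan(0.15873) = 0.157417 rad
angle = 0.157417 * 180/pi = 9.02 degrees

9.02


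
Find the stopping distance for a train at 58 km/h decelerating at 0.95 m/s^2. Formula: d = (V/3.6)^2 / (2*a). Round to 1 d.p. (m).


Convert speed: V = 58 / 3.6 = 16.1111 m/s
V^2 = 259.5679
d = 259.5679 / (2 * 0.95)
d = 259.5679 / 1.9
d = 136.6 m

136.6


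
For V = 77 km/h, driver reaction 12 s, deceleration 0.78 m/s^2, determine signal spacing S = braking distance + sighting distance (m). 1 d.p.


V = 77 / 3.6 = 21.3889 m/s
Braking distance = 21.3889^2 / (2*0.78) = 293.2593 m
Sighting distance = 21.3889 * 12 = 256.6667 m
S = 293.2593 + 256.6667 = 549.9 m

549.9


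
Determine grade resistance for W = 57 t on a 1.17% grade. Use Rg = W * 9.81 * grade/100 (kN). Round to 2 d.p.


Rg = W * 9.81 * grade / 100
Rg = 57 * 9.81 * 1.17 / 100
Rg = 559.17 * 0.0117
Rg = 6.54 kN

6.54


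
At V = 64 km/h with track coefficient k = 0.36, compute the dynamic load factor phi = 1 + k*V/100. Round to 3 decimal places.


phi = 1 + k * V / 100
phi = 1 + 0.36 * 64 / 100
phi = 1 + 0.2304
phi = 1.230

1.230


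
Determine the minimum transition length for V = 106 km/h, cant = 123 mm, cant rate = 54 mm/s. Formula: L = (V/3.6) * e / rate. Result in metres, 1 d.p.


Convert speed: V = 106 / 3.6 = 29.4444 m/s
L = 29.4444 * 123 / 54
L = 3621.6667 / 54
L = 67.1 m

67.1


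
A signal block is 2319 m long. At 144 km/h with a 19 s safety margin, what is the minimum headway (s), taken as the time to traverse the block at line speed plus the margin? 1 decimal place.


V = 144 / 3.6 = 40.0 m/s
Block traversal time = 2319 / 40.0 = 57.975 s
Headway = 57.975 + 19
Headway = 77.0 s

77.0


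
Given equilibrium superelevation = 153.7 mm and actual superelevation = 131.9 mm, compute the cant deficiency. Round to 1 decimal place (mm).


Cant deficiency = equilibrium cant - actual cant
CD = 153.7 - 131.9
CD = 21.8 mm

21.8


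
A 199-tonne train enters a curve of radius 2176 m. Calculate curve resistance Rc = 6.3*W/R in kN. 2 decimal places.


Rc = 6.3 * W / R
Rc = 6.3 * 199 / 2176
Rc = 1253.7 / 2176
Rc = 0.58 kN

0.58


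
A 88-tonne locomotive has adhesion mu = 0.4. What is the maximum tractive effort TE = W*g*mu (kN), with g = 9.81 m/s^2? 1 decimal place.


TE_max = W * g * mu
TE_max = 88 * 9.81 * 0.4
TE_max = 863.28 * 0.4
TE_max = 345.3 kN

345.3


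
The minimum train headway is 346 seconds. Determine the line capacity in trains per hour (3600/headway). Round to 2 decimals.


Capacity = 3600 / headway
Capacity = 3600 / 346
Capacity = 10.40 trains/hour

10.40


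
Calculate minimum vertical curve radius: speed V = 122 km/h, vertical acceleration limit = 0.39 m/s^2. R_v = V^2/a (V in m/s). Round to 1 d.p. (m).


Convert speed: V = 122 / 3.6 = 33.8889 m/s
V^2 = 1148.4568 m^2/s^2
R_v = 1148.4568 / 0.39
R_v = 2944.8 m

2944.8


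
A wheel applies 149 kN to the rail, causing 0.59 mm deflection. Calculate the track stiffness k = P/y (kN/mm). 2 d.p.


Track stiffness k = P / y
k = 149 / 0.59
k = 252.54 kN/mm

252.54


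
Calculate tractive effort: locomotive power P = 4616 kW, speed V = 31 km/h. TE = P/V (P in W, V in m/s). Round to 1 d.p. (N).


Convert: P = 4616 kW = 4616000 W
V = 31 / 3.6 = 8.6111 m/s
TE = 4616000 / 8.6111
TE = 536051.6 N

536051.6


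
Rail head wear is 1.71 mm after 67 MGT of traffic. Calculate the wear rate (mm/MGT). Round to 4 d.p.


Wear rate = total wear / cumulative tonnage
Rate = 1.71 / 67
Rate = 0.0255 mm/MGT

0.0255


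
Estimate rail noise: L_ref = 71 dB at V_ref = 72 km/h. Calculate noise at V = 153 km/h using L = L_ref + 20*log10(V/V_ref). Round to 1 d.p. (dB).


V/V_ref = 153 / 72 = 2.125
log10(2.125) = 0.327359
20 * 0.327359 = 6.5472
L = 71 + 6.5472 = 77.5 dB

77.5


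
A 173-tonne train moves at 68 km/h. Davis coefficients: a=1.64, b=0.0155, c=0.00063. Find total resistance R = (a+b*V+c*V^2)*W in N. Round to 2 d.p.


b*V = 0.0155 * 68 = 1.054
c*V^2 = 0.00063 * 4624 = 2.91312
R_per_t = 1.64 + 1.054 + 2.91312 = 5.60712 N/t
R_total = 5.60712 * 173 = 970.03 N

970.03


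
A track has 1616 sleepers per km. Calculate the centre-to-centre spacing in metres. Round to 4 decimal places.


Spacing = 1000 m / number of sleepers
Spacing = 1000 / 1616
Spacing = 0.6188 m

0.6188


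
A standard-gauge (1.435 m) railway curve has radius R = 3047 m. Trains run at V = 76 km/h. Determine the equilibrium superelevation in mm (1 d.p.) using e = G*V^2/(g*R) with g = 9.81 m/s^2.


Convert speed: V = 76 / 3.6 = 21.1111 m/s
Apply formula: e = 1.435 * 21.1111^2 / (9.81 * 3047)
e = 1.435 * 445.679 / 29891.07
e = 0.021396 m = 21.4 mm

21.4


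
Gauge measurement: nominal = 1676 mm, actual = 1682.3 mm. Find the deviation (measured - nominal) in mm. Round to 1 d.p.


Deviation = measured - nominal
Deviation = 1682.3 - 1676
Deviation = 6.3 mm

6.3


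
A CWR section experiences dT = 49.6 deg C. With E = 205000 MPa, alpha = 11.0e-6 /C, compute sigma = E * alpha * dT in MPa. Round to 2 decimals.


sigma = E * alpha * dT
sigma = 205000 * 11.0e-6 * 49.6
sigma = 2.255 * 49.6
sigma = 111.85 MPa

111.85


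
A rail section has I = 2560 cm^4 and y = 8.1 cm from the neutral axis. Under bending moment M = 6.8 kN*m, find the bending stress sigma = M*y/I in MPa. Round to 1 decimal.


Convert units:
M = 6.8 kN*m = 6800000 N*mm
y = 8.1 cm = 81 mm
I = 2560 cm^4 = 25600000 mm^4
sigma = 6800000 * 81 / 25600000
sigma = 21.5 MPa

21.5


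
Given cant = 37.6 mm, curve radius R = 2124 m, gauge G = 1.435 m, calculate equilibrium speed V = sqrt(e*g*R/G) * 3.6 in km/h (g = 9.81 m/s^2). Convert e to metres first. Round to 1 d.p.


Convert cant: e = 37.6 mm = 0.0376 m
V_ms = sqrt(0.0376 * 9.81 * 2124 / 1.435)
V_ms = sqrt(545.958289) = 23.3658 m/s
V = 23.3658 * 3.6 = 84.1 km/h

84.1


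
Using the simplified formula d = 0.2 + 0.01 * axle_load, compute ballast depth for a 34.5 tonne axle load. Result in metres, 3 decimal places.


d = 0.2 + 0.01 * 34.5
d = 0.2 + 0.345
d = 0.545 m

0.545


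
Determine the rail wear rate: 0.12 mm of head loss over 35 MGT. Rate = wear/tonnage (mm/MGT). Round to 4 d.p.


Wear rate = total wear / cumulative tonnage
Rate = 0.12 / 35
Rate = 0.0034 mm/MGT

0.0034


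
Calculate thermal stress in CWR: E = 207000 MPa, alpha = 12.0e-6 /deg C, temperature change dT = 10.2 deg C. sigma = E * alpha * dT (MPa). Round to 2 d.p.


sigma = E * alpha * dT
sigma = 207000 * 12.0e-6 * 10.2
sigma = 2.484 * 10.2
sigma = 25.34 MPa

25.34


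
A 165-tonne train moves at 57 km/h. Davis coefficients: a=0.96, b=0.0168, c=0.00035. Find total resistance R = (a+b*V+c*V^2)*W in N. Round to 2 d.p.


b*V = 0.0168 * 57 = 0.9576
c*V^2 = 0.00035 * 3249 = 1.13715
R_per_t = 0.96 + 0.9576 + 1.13715 = 3.05475 N/t
R_total = 3.05475 * 165 = 504.03 N

504.03


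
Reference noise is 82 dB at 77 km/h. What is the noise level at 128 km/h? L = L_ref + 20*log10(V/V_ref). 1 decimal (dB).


V/V_ref = 128 / 77 = 1.662338
log10(1.662338) = 0.220719
20 * 0.220719 = 4.4144
L = 82 + 4.4144 = 86.4 dB

86.4


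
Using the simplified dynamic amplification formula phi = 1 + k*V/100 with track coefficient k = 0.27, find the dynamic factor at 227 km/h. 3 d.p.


phi = 1 + k * V / 100
phi = 1 + 0.27 * 227 / 100
phi = 1 + 0.6129
phi = 1.613

1.613


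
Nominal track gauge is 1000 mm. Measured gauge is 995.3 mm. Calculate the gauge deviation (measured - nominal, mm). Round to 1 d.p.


Deviation = measured - nominal
Deviation = 995.3 - 1000
Deviation = -4.7 mm

-4.7


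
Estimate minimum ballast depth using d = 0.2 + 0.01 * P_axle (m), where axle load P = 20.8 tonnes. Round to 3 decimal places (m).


d = 0.2 + 0.01 * 20.8
d = 0.2 + 0.208
d = 0.408 m

0.408


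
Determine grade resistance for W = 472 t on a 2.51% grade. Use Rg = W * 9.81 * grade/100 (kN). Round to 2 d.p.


Rg = W * 9.81 * grade / 100
Rg = 472 * 9.81 * 2.51 / 100
Rg = 4630.32 * 0.0251
Rg = 116.22 kN

116.22


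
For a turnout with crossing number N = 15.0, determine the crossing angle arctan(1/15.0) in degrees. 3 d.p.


1/N = 1/15.0 = 0.066667
angle = arctan(0.066667) = 0.066568 rad
angle = 0.066568 * 180/pi = 3.814 degrees

3.814


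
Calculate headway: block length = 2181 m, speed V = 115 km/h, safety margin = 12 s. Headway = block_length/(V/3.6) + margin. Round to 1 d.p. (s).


V = 115 / 3.6 = 31.9444 m/s
Block traversal time = 2181 / 31.9444 = 68.2748 s
Headway = 68.2748 + 12
Headway = 80.3 s

80.3


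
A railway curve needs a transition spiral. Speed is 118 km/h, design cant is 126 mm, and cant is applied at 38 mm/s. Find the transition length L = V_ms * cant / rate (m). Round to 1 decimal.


Convert speed: V = 118 / 3.6 = 32.7778 m/s
L = 32.7778 * 126 / 38
L = 4130.0 / 38
L = 108.7 m

108.7


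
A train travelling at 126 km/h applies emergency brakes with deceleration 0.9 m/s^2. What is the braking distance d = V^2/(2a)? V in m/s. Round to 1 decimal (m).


Convert speed: V = 126 / 3.6 = 35.0 m/s
V^2 = 1225.0
d = 1225.0 / (2 * 0.9)
d = 1225.0 / 1.8
d = 680.6 m

680.6


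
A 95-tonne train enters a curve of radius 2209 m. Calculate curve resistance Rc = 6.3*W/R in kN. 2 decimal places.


Rc = 6.3 * W / R
Rc = 6.3 * 95 / 2209
Rc = 598.5 / 2209
Rc = 0.27 kN

0.27


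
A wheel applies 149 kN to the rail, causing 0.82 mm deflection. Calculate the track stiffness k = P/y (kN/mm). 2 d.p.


Track stiffness k = P / y
k = 149 / 0.82
k = 181.71 kN/mm

181.71


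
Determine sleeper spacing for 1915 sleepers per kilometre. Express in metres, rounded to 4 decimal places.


Spacing = 1000 m / number of sleepers
Spacing = 1000 / 1915
Spacing = 0.5222 m

0.5222


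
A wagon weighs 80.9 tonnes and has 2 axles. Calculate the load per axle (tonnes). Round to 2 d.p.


Load per axle = total weight / number of axles
Load = 80.9 / 2
Load = 40.45 tonnes

40.45


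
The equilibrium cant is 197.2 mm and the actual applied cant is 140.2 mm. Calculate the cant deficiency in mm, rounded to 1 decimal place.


Cant deficiency = equilibrium cant - actual cant
CD = 197.2 - 140.2
CD = 57.0 mm

57.0


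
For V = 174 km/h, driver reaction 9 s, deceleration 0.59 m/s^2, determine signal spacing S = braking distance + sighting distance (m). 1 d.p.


V = 174 / 3.6 = 48.3333 m/s
Braking distance = 48.3333^2 / (2*0.59) = 1979.7552 m
Sighting distance = 48.3333 * 9 = 435.0 m
S = 1979.7552 + 435.0 = 2414.8 m

2414.8


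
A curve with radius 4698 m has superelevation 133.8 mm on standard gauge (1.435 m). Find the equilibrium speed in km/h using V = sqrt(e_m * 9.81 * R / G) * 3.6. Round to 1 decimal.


Convert cant: e = 133.8 mm = 0.1338 m
V_ms = sqrt(0.1338 * 9.81 * 4698 / 1.435)
V_ms = sqrt(4297.206581) = 65.5531 m/s
V = 65.5531 * 3.6 = 236.0 km/h

236.0


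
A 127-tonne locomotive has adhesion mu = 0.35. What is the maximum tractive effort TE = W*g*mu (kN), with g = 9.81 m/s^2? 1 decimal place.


TE_max = W * g * mu
TE_max = 127 * 9.81 * 0.35
TE_max = 1245.87 * 0.35
TE_max = 436.1 kN

436.1


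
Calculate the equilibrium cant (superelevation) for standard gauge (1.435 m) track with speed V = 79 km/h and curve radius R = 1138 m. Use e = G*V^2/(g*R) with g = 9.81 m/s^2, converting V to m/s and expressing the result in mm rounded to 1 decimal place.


Convert speed: V = 79 / 3.6 = 21.9444 m/s
Apply formula: e = 1.435 * 21.9444^2 / (9.81 * 1138)
e = 1.435 * 481.5586 / 11163.78
e = 0.0619 m = 61.9 mm

61.9


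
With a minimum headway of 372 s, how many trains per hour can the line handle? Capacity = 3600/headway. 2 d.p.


Capacity = 3600 / headway
Capacity = 3600 / 372
Capacity = 9.68 trains/hour

9.68


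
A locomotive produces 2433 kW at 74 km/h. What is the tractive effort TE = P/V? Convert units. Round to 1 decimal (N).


Convert: P = 2433 kW = 2433000 W
V = 74 / 3.6 = 20.5556 m/s
TE = 2433000 / 20.5556
TE = 118362.2 N

118362.2


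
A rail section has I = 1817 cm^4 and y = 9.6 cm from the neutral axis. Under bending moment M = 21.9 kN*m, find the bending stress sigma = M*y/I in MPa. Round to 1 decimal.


Convert units:
M = 21.9 kN*m = 21900000 N*mm
y = 9.6 cm = 96 mm
I = 1817 cm^4 = 18170000 mm^4
sigma = 21900000 * 96 / 18170000
sigma = 115.7 MPa

115.7
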